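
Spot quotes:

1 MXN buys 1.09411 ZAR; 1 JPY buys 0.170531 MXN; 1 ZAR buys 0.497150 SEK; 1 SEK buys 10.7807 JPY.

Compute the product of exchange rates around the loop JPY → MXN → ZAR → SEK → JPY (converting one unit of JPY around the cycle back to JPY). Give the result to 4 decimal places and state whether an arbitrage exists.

Around JPY → MXN → ZAR → SEK → JPY: 1 × 0.170531 × 1.09411 × 0.497150 × 10.7807 = 0.999997
Product ≈ 1 (deviation 0.000%, within rounding noise).

1.0000 (no arbitrage)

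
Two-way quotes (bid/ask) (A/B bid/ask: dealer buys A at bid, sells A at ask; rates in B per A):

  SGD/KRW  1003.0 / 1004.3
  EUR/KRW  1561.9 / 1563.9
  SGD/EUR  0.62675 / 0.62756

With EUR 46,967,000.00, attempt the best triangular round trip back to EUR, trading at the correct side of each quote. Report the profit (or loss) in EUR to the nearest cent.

Net profit: EUR 1,031,704.93

Best loop EUR → SGD → KRW → EUR:
EUR 46,967,000.00 ÷ 0.62756 (buy SGD at ask) = SGD 74,840,652.69
SGD 74,840,652.69 × 1003.0 (sell SGD at bid) = KRW 75,065,174,645
KRW 75,065,174,645 ÷ 1563.9 (buy EUR at ask) = EUR 47,998,704.93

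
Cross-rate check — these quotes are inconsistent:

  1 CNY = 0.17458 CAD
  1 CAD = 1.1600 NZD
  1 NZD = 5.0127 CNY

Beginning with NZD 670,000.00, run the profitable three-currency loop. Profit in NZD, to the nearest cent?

Profitable loop is NZD → CNY → CAD → NZD:
NZD 670,000.00 × 5.0127 = CNY 3,358,509.00
CNY 3,358,509.00 × 0.17458 = CAD 586,328.50
CAD 586,328.50 × 1.1600 = NZD 680,141.06
Profit = NZD 680,141.06 − NZD 670,000.00

Profit: NZD 10,141.06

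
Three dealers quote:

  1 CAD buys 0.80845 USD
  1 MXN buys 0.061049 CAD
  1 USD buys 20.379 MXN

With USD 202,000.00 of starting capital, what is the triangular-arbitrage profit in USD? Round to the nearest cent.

Profit: USD 1,172.98

Profitable loop is USD → MXN → CAD → USD:
USD 202,000.00 × 20.379 = MXN 4,116,558.00
MXN 4,116,558.00 × 0.061049 = CAD 251,311.75
CAD 251,311.75 × 0.80845 = USD 203,172.98
Profit = USD 203,172.98 − USD 202,000.00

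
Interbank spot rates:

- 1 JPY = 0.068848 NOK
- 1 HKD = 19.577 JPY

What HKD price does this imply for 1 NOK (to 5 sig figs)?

NOK/HKD = 0.74193

1 NOK ÷ 0.068848 = 14.5248 JPY
14.5248 JPY ÷ 19.577 = 0.741929 HKD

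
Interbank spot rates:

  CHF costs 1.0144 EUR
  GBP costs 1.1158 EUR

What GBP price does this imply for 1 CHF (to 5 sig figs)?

CHF/GBP = 0.90912

1 CHF × 1.0144 = 1.0144 EUR
1.0144 EUR ÷ 1.1158 = 0.909123 GBP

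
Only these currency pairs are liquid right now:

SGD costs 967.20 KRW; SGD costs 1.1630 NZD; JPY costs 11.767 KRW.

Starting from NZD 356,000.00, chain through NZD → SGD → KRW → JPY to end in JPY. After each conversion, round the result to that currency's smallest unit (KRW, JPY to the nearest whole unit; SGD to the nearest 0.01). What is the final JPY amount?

NZD 356,000.00 ÷ 1.1630 = SGD 306,104.90
SGD 306,104.90 × 967.20 = KRW 296,064,659
KRW 296,064,659 ÷ 11.767 = JPY 25,160,590

JPY 25,160,590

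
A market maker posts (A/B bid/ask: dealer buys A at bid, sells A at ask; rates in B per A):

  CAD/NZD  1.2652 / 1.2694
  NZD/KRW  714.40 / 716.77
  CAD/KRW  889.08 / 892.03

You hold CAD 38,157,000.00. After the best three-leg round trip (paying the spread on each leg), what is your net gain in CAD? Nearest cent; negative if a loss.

Net profit: CAD 505,985.87

Best loop CAD → NZD → KRW → CAD:
CAD 38,157,000.00 × 1.2652 (sell CAD at bid) = NZD 48,276,236.40
NZD 48,276,236.40 × 714.40 (sell NZD at bid) = KRW 34,488,543,284
KRW 34,488,543,284 ÷ 892.03 (buy CAD at ask) = CAD 38,662,985.87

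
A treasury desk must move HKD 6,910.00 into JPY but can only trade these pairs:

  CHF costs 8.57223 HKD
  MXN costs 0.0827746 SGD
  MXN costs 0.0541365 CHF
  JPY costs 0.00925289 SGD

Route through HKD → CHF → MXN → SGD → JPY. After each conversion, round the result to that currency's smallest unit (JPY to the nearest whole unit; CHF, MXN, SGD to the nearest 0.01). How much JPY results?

JPY 133,203

HKD 6,910.00 ÷ 8.57223 = CHF 806.09
CHF 806.09 ÷ 0.0541365 = MXN 14,889.95
MXN 14,889.95 × 0.0827746 = SGD 1,232.51
SGD 1,232.51 ÷ 0.00925289 = JPY 133,203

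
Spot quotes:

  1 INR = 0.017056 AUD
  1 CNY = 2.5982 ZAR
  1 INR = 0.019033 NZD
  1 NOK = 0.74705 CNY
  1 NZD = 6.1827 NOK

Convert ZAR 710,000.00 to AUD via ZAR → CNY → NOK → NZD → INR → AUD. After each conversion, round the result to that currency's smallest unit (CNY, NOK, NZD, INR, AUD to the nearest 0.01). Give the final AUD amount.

ZAR 710,000.00 ÷ 2.5982 = CNY 273,266.11
CNY 273,266.11 ÷ 0.74705 = NOK 365,793.60
NOK 365,793.60 ÷ 6.1827 = NZD 59,164.05
NZD 59,164.05 ÷ 0.019033 = INR 3,108,498.40
INR 3,108,498.40 × 0.017056 = AUD 53,018.55

AUD 53,018.55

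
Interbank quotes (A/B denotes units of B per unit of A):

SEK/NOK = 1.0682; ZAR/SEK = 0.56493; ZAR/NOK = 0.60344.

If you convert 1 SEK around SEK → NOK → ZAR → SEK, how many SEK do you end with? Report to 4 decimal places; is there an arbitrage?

1.0000 (no arbitrage)

Around SEK → NOK → ZAR → SEK: 1 × 1.0682 ÷ 0.60344 × 0.56493 = 1.000030
Product ≈ 1 (deviation 0.003%, within rounding noise).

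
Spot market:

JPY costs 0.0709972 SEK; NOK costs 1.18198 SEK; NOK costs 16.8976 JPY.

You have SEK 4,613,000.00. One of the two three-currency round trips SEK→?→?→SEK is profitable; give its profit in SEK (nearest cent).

Profit: SEK 69,088.01

Profitable loop is SEK → NOK → JPY → SEK:
SEK 4,613,000.00 ÷ 1.18198 = NOK 3,902,773.31
NOK 3,902,773.31 × 16.8976 = JPY 65,947,502
JPY 65,947,502 × 0.0709972 = SEK 4,682,088.01
Profit = SEK 4,682,088.01 − SEK 4,613,000.00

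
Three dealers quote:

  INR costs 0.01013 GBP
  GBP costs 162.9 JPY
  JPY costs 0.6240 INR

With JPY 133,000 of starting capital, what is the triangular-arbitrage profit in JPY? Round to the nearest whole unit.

Profit: JPY 3,951

Profitable loop is JPY → INR → GBP → JPY:
JPY 133,000 × 0.6240 = INR 82,992.00
INR 82,992.00 × 0.01013 = GBP 840.71
GBP 840.71 × 162.9 = JPY 136,951
Profit = JPY 136,951 − JPY 133,000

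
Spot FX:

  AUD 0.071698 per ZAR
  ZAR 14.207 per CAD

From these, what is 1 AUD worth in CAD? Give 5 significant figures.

1 AUD ÷ 0.071698 = 13.9474 ZAR
13.9474 ZAR ÷ 14.207 = 0.981727 CAD

AUD/CAD = 0.98173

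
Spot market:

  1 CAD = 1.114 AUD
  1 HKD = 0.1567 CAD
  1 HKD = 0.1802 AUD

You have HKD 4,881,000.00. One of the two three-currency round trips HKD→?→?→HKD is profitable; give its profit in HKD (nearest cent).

Profit: HKD 157,594.49

Profitable loop is HKD → AUD → CAD → HKD:
HKD 4,881,000.00 × 0.1802 = AUD 879,556.20
AUD 879,556.20 ÷ 1.114 = CAD 789,547.76
CAD 789,547.76 ÷ 0.1567 = HKD 5,038,594.49
Profit = HKD 5,038,594.49 − HKD 4,881,000.00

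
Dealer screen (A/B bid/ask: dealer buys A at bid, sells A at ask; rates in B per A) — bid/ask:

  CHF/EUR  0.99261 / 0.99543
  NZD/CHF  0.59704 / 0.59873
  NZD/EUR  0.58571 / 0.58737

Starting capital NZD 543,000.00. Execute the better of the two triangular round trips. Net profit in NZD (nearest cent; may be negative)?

Best loop NZD → CHF → EUR → NZD:
NZD 543,000.00 × 0.59704 (sell NZD at bid) = CHF 324,192.72
CHF 324,192.72 × 0.99261 (sell CHF at bid) = EUR 321,796.94
EUR 321,796.94 ÷ 0.58737 (buy NZD at ask) = NZD 547,860.69

Net profit: NZD 4,860.69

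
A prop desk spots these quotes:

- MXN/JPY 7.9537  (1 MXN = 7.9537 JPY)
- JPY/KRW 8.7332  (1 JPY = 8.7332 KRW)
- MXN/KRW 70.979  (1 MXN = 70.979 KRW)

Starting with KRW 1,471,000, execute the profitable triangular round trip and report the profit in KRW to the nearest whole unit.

Profitable loop is KRW → JPY → MXN → KRW:
KRW 1,471,000 ÷ 8.7332 = JPY 168,438
JPY 168,438 ÷ 7.9537 = MXN 21,177.27
MXN 21,177.27 × 70.979 = KRW 1,503,142
Profit = KRW 1,503,142 − KRW 1,471,000

Profit: KRW 32,142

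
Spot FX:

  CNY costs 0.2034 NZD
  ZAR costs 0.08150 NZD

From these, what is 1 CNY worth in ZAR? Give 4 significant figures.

CNY/ZAR = 2.496

1 CNY × 0.2034 = 0.2034 NZD
0.2034 NZD ÷ 0.08150 = 2.49571 ZAR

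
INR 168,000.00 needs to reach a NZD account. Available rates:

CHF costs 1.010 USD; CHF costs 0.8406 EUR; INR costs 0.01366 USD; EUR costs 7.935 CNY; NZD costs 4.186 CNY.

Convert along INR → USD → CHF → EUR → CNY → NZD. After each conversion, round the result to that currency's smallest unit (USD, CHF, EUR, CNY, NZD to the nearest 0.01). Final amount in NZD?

NZD 3,620.57

INR 168,000.00 × 0.01366 = USD 2,294.88
USD 2,294.88 ÷ 1.010 = CHF 2,272.16
CHF 2,272.16 × 0.8406 = EUR 1,909.98
EUR 1,909.98 × 7.935 = CNY 15,155.69
CNY 15,155.69 ÷ 4.186 = NZD 3,620.57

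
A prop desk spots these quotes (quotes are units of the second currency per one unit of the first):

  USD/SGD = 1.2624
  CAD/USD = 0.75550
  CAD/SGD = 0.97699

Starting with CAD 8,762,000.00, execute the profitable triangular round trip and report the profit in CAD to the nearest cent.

Profit: CAD 213,567.41

Profitable loop is CAD → SGD → USD → CAD:
CAD 8,762,000.00 × 0.97699 = SGD 8,560,386.38
SGD 8,560,386.38 ÷ 1.2624 = USD 6,781,041.18
USD 6,781,041.18 ÷ 0.75550 = CAD 8,975,567.41
Profit = CAD 8,975,567.41 − CAD 8,762,000.00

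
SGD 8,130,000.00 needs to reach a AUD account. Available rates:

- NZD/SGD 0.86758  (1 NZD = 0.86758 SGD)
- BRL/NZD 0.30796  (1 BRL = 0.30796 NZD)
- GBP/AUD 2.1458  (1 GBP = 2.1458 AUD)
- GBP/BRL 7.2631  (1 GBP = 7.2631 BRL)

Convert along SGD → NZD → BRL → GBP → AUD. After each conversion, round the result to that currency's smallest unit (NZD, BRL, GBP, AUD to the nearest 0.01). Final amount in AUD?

AUD 8,989,880.53

SGD 8,130,000.00 ÷ 0.86758 = NZD 9,370,893.75
NZD 9,370,893.75 ÷ 0.30796 = BRL 30,428,931.52
BRL 30,428,931.52 ÷ 7.2631 = GBP 4,189,523.97
GBP 4,189,523.97 × 2.1458 = AUD 8,989,880.53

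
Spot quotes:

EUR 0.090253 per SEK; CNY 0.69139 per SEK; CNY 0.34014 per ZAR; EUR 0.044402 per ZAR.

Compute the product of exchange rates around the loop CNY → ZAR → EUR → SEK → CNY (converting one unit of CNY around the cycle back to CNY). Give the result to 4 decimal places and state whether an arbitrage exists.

Around CNY → ZAR → EUR → SEK → CNY: 1 ÷ 0.34014 × 0.044402 ÷ 0.090253 × 0.69139 = 1.000014
Product ≈ 1 (deviation 0.001%, within rounding noise).

1.0000 (no arbitrage)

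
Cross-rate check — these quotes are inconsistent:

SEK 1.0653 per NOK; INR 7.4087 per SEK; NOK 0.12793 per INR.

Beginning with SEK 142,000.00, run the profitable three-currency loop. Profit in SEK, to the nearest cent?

Profitable loop is SEK → INR → NOK → SEK:
SEK 142,000.00 × 7.4087 = INR 1,052,035.40
INR 1,052,035.40 × 0.12793 = NOK 134,586.89
NOK 134,586.89 × 1.0653 = SEK 143,375.41
Profit = SEK 143,375.41 − SEK 142,000.00

Profit: SEK 1,375.41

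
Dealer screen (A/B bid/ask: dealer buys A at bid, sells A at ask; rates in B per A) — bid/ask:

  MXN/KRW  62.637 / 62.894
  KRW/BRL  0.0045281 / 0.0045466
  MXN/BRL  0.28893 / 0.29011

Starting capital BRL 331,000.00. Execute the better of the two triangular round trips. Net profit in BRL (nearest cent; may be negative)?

Best loop BRL → KRW → MXN → BRL:
BRL 331,000.00 ÷ 0.0045466 (buy KRW at ask) = KRW 72,801,654
KRW 72,801,654 ÷ 62.894 (buy MXN at ask) = MXN 1,157,529.40
MXN 1,157,529.40 × 0.28893 (sell MXN at bid) = BRL 334,444.97

Net profit: BRL 3,444.97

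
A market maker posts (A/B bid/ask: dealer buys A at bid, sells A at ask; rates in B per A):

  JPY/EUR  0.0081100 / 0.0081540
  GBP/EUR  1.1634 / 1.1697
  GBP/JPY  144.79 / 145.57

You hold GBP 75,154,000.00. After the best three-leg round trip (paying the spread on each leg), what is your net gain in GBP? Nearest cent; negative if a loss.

Net profit: GBP 292,141.34

Best loop GBP → JPY → EUR → GBP:
GBP 75,154,000.00 × 144.79 (sell GBP at bid) = JPY 10,881,547,660
JPY 10,881,547,660 × 0.0081100 (sell JPY at bid) = EUR 88,249,351.52
EUR 88,249,351.52 ÷ 1.1697 (buy GBP at ask) = GBP 75,446,141.34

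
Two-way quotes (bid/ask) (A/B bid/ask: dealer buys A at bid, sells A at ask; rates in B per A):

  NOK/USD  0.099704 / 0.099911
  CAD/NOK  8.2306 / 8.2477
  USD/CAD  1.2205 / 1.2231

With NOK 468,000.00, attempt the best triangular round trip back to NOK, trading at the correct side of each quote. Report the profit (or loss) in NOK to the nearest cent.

Net profit: NOK 735.36

Best loop NOK → USD → CAD → NOK:
NOK 468,000.00 × 0.099704 (sell NOK at bid) = USD 46,661.47
USD 46,661.47 × 1.2205 (sell USD at bid) = CAD 56,950.33
CAD 56,950.33 × 8.2306 (sell CAD at bid) = NOK 468,735.36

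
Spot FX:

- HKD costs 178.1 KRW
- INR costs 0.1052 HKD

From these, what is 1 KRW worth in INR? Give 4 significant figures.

1 KRW ÷ 178.1 = 0.00561482 HKD
0.00561482 HKD ÷ 0.1052 = 0.0533728 INR

KRW/INR = 0.05337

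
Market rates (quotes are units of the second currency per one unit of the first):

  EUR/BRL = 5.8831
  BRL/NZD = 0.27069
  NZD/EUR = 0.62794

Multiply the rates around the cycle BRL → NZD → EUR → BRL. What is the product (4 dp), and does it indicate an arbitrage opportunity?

Around BRL → NZD → EUR → BRL: 1 × 0.27069 × 0.62794 × 5.8831 = 0.999992
Product ≈ 1 (deviation 0.001%, within rounding noise).

1.0000 (no arbitrage)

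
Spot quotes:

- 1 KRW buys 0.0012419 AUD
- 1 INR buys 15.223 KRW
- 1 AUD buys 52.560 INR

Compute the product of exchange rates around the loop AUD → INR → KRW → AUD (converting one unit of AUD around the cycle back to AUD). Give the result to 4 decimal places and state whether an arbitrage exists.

Around AUD → INR → KRW → AUD: 1 × 52.560 × 15.223 × 0.0012419 = 0.993670
Product < 1; profitable direction is AUD → KRW → INR → AUD.

0.9937 (arbitrage exists)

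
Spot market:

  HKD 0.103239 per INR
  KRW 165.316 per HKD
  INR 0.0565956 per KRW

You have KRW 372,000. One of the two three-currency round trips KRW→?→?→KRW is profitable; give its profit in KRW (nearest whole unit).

Profit: KRW 13,125

Profitable loop is KRW → HKD → INR → KRW:
KRW 372,000 ÷ 165.316 = HKD 2,250.24
HKD 2,250.24 ÷ 0.103239 = INR 21,796.37
INR 21,796.37 ÷ 0.0565956 = KRW 385,125
Profit = KRW 385,125 − KRW 372,000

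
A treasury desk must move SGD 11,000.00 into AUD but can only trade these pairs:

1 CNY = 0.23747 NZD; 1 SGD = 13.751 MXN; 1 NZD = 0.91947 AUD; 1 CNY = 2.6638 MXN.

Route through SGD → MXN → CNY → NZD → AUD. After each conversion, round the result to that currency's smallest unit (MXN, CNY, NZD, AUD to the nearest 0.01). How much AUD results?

SGD 11,000.00 × 13.751 = MXN 151,261.00
MXN 151,261.00 ÷ 2.6638 = CNY 56,783.92
CNY 56,783.92 × 0.23747 = NZD 13,484.48
NZD 13,484.48 × 0.91947 = AUD 12,398.57

AUD 12,398.57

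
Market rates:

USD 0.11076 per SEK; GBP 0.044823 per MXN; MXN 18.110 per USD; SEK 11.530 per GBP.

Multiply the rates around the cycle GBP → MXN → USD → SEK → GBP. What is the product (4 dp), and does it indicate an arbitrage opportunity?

Around GBP → MXN → USD → SEK → GBP: 1 ÷ 0.044823 ÷ 18.110 ÷ 0.11076 ÷ 11.530 = 0.964647
Product < 1; profitable direction is GBP → SEK → USD → MXN → GBP.

0.9646 (arbitrage exists)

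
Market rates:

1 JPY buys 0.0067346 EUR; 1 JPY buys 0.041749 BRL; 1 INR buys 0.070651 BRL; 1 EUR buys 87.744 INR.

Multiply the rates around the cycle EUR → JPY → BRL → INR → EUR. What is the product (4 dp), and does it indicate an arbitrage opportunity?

Around EUR → JPY → BRL → INR → EUR: 1 ÷ 0.0067346 × 0.041749 ÷ 0.070651 ÷ 87.744 = 0.999997
Product ≈ 1 (deviation 0.000%, within rounding noise).

1.0000 (no arbitrage)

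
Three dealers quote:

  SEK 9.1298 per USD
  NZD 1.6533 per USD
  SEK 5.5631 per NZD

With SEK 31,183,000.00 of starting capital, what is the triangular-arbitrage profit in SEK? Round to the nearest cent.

Profit: SEK 231,139.16

Profitable loop is SEK → USD → NZD → SEK:
SEK 31,183,000.00 ÷ 9.1298 = USD 3,415,518.41
USD 3,415,518.41 × 1.6533 = NZD 5,646,876.59
NZD 5,646,876.59 × 5.5631 = SEK 31,414,139.16
Profit = SEK 31,414,139.16 − SEK 31,183,000.00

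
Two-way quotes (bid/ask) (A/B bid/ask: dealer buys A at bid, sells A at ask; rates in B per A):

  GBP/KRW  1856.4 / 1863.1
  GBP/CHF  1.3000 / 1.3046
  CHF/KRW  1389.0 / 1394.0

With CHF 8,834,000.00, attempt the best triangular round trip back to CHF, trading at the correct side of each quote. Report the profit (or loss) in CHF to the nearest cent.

Best loop CHF → GBP → KRW → CHF:
CHF 8,834,000.00 ÷ 1.3046 (buy GBP at ask) = GBP 6,771,424.19
GBP 6,771,424.19 × 1856.4 (sell GBP at bid) = KRW 12,570,471,869
KRW 12,570,471,869 ÷ 1394.0 (buy CHF at ask) = CHF 9,017,555.14

Net profit: CHF 183,555.14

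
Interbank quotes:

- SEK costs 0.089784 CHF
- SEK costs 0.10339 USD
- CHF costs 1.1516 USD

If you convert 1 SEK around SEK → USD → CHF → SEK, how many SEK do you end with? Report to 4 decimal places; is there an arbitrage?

Around SEK → USD → CHF → SEK: 1 × 0.10339 ÷ 1.1516 ÷ 0.089784 = 0.999949
Product ≈ 1 (deviation 0.005%, within rounding noise).

0.9999 (no arbitrage)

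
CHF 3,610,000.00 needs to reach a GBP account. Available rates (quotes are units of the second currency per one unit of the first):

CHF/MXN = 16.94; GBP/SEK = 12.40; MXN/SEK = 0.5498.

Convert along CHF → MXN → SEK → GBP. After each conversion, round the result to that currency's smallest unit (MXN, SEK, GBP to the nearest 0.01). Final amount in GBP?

CHF 3,610,000.00 × 16.94 = MXN 61,153,400.00
MXN 61,153,400.00 × 0.5498 = SEK 33,622,139.32
SEK 33,622,139.32 ÷ 12.40 = GBP 2,711,462.85

GBP 2,711,462.85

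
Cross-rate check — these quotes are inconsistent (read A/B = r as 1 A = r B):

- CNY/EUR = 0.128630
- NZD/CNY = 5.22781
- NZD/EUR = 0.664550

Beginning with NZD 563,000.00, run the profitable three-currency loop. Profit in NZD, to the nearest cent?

Profit: NZD 6,695.51

Profitable loop is NZD → CNY → EUR → NZD:
NZD 563,000.00 × 5.22781 = CNY 2,943,257.03
CNY 2,943,257.03 × 0.128630 = EUR 378,591.15
EUR 378,591.15 ÷ 0.664550 = NZD 569,695.51
Profit = NZD 569,695.51 − NZD 563,000.00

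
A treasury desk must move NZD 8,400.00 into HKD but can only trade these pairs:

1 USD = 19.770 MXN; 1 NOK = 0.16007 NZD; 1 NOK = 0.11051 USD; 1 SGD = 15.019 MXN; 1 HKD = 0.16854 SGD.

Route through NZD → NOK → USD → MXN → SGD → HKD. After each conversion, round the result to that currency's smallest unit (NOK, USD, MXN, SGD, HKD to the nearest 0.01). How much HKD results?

HKD 45,293.28

NZD 8,400.00 ÷ 0.16007 = NOK 52,477.04
NOK 52,477.04 × 0.11051 = USD 5,799.24
USD 5,799.24 × 19.770 = MXN 114,650.97
MXN 114,650.97 ÷ 15.019 = SGD 7,633.73
SGD 7,633.73 ÷ 0.16854 = HKD 45,293.28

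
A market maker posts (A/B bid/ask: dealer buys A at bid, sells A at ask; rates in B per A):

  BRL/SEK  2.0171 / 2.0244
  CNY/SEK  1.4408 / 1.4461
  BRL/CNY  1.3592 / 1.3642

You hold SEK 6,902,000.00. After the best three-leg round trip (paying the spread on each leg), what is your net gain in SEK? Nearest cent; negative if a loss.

Net profit: SEK 155,095.80

Best loop SEK → CNY → BRL → SEK:
SEK 6,902,000.00 ÷ 1.4461 (buy CNY at ask) = CNY 4,772,837.29
CNY 4,772,837.29 ÷ 1.3642 (buy BRL at ask) = BRL 3,498,634.57
BRL 3,498,634.57 × 2.0171 (sell BRL at bid) = SEK 7,057,095.80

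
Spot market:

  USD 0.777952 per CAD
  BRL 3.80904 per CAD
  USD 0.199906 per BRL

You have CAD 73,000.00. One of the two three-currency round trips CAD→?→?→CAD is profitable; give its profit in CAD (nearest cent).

Profit: CAD 1,582.05

Profitable loop is CAD → USD → BRL → CAD:
CAD 73,000.00 × 0.777952 = USD 56,790.50
USD 56,790.50 ÷ 0.199906 = BRL 284,086.00
BRL 284,086.00 ÷ 3.80904 = CAD 74,582.05
Profit = CAD 74,582.05 − CAD 73,000.00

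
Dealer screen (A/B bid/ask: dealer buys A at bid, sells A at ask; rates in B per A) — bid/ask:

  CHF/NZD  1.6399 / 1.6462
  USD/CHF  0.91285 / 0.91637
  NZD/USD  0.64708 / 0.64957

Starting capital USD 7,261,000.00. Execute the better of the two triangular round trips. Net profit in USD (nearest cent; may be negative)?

Best loop USD → NZD → CHF → USD:
USD 7,261,000.00 ÷ 0.64957 (buy NZD at ask) = NZD 11,178,164.02
NZD 11,178,164.02 ÷ 1.6462 (buy CHF at ask) = CHF 6,790,283.09
CHF 6,790,283.09 ÷ 0.91637 (buy USD at ask) = USD 7,409,979.69

Net profit: USD 148,979.69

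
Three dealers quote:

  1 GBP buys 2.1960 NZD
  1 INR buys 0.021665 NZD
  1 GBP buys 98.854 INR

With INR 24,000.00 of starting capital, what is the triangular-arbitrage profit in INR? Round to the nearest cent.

Profitable loop is INR → GBP → NZD → INR:
INR 24,000.00 ÷ 98.854 = GBP 242.78
GBP 242.78 × 2.1960 = NZD 533.15
NZD 533.15 ÷ 0.021665 = INR 24,608.81
Profit = INR 24,608.81 − INR 24,000.00

Profit: INR 608.81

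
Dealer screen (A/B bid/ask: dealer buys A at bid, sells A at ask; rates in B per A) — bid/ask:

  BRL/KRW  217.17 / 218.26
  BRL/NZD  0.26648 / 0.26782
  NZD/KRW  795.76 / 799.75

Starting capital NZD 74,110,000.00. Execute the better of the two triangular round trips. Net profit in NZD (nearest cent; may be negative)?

Best loop NZD → BRL → KRW → NZD:
NZD 74,110,000.00 ÷ 0.26782 (buy BRL at ask) = BRL 276,715,704.58
BRL 276,715,704.58 × 217.17 (sell BRL at bid) = KRW 60,094,349,563
KRW 60,094,349,563 ÷ 799.75 (buy NZD at ask) = NZD 75,141,418.65

Net profit: NZD 1,031,418.65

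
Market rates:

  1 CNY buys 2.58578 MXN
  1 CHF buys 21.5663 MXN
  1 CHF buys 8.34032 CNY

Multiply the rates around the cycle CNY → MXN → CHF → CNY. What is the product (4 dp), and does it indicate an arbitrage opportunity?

1.0000 (no arbitrage)

Around CNY → MXN → CHF → CNY: 1 × 2.58578 ÷ 21.5663 × 8.34032 = 0.999997
Product ≈ 1 (deviation 0.000%, within rounding noise).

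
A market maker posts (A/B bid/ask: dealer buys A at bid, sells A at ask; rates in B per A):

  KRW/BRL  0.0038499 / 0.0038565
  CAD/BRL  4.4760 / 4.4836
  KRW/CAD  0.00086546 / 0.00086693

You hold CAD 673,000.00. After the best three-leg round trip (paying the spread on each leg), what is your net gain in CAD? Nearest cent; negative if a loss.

Best loop CAD → BRL → KRW → CAD:
CAD 673,000.00 × 4.4760 (sell CAD at bid) = BRL 3,012,348.00
BRL 3,012,348.00 ÷ 0.0038565 (buy KRW at ask) = KRW 781,109,296
KRW 781,109,296 × 0.00086546 (sell KRW at bid) = CAD 676,018.85

Net profit: CAD 3,018.85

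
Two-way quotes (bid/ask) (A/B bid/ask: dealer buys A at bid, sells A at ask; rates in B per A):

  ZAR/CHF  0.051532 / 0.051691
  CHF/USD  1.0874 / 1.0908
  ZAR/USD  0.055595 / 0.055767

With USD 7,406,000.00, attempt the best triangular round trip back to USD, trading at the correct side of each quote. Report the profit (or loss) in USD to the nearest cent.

Best loop USD → ZAR → CHF → USD:
USD 7,406,000.00 ÷ 0.055767 (buy ZAR at ask) = ZAR 132,802,553.48
ZAR 132,802,553.48 × 0.051532 (sell ZAR at bid) = CHF 6,843,581.19
CHF 6,843,581.19 × 1.0874 (sell CHF at bid) = USD 7,441,710.18

Net profit: USD 35,710.18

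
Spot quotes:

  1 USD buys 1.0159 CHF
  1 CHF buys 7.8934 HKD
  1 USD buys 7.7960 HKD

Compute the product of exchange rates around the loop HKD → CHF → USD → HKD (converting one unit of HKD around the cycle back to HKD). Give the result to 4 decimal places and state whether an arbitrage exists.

0.9722 (arbitrage exists)

Around HKD → CHF → USD → HKD: 1 ÷ 7.8934 ÷ 1.0159 × 7.7960 = 0.972203
Product < 1; profitable direction is HKD → USD → CHF → HKD.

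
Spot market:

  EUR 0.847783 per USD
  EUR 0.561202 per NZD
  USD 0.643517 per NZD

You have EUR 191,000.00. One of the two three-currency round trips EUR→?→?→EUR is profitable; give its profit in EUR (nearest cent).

Profitable loop is EUR → USD → NZD → EUR:
EUR 191,000.00 ÷ 0.847783 = USD 225,293.50
USD 225,293.50 ÷ 0.643517 = NZD 350,097.20
NZD 350,097.20 × 0.561202 = EUR 196,475.25
Profit = EUR 196,475.25 − EUR 191,000.00

Profit: EUR 5,475.25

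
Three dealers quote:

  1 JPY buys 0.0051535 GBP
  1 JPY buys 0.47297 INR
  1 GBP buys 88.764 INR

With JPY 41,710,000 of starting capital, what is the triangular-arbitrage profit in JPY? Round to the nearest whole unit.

Profitable loop is JPY → INR → GBP → JPY:
JPY 41,710,000 × 0.47297 = INR 19,727,578.70
INR 19,727,578.70 ÷ 88.764 = GBP 222,247.52
GBP 222,247.52 ÷ 0.0051535 = JPY 43,125,549
Profit = JPY 43,125,549 − JPY 41,710,000

Profit: JPY 1,415,549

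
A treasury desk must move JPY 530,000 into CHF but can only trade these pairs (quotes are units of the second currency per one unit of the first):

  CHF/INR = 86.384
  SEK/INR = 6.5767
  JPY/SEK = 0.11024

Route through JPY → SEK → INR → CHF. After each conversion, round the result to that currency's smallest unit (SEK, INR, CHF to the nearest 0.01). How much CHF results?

CHF 4,448.26

JPY 530,000 × 0.11024 = SEK 58,427.20
SEK 58,427.20 × 6.5767 = INR 384,258.17
INR 384,258.17 ÷ 86.384 = CHF 4,448.26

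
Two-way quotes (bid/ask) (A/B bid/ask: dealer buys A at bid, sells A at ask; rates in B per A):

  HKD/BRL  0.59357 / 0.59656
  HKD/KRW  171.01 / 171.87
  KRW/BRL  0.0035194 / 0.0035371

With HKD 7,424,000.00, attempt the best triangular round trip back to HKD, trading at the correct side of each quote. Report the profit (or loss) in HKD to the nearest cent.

Best loop HKD → KRW → BRL → HKD:
HKD 7,424,000.00 × 171.01 (sell HKD at bid) = KRW 1,269,578,240
KRW 1,269,578,240 × 0.0035194 (sell KRW at bid) = BRL 4,468,153.66
BRL 4,468,153.66 ÷ 0.59656 (buy HKD at ask) = HKD 7,489,864.65

Net profit: HKD 65,864.65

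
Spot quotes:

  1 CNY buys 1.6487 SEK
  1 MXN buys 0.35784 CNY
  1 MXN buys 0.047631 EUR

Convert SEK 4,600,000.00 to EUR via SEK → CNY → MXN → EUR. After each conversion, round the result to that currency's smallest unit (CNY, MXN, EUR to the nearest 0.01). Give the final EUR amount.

SEK 4,600,000.00 ÷ 1.6487 = CNY 2,790,077.03
CNY 2,790,077.03 ÷ 0.35784 = MXN 7,796,995.95
MXN 7,796,995.95 × 0.047631 = EUR 371,378.71

EUR 371,378.71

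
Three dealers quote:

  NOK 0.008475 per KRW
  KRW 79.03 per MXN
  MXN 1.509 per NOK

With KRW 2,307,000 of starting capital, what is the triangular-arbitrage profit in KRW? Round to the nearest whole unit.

Profitable loop is KRW → NOK → MXN → KRW:
KRW 2,307,000 × 0.008475 = NOK 19,551.83
NOK 19,551.83 × 1.509 = MXN 29,503.70
MXN 29,503.70 × 79.03 = KRW 2,331,678
Profit = KRW 2,331,678 − KRW 2,307,000

Profit: KRW 24,678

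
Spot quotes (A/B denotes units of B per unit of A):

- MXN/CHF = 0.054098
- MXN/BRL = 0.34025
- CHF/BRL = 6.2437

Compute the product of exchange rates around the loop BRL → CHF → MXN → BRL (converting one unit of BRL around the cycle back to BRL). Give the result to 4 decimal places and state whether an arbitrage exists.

1.0073 (arbitrage exists)

Around BRL → CHF → MXN → BRL: 1 ÷ 6.2437 ÷ 0.054098 × 0.34025 = 1.007337
Product > 1; profitable direction is BRL → CHF → MXN → BRL.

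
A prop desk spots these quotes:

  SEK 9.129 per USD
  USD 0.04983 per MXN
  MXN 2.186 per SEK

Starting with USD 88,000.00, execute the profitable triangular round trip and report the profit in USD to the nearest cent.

Profitable loop is USD → MXN → SEK → USD:
USD 88,000.00 ÷ 0.04983 = MXN 1,766,004.42
MXN 1,766,004.42 ÷ 2.186 = SEK 807,870.27
SEK 807,870.27 ÷ 9.129 = USD 88,494.94
Profit = USD 88,494.94 − USD 88,000.00

Profit: USD 494.94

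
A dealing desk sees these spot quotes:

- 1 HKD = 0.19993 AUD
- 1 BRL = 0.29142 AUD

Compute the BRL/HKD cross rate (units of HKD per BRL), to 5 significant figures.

1 BRL × 0.29142 = 0.29142 AUD
0.29142 AUD ÷ 0.19993 = 1.45761 HKD

BRL/HKD = 1.4576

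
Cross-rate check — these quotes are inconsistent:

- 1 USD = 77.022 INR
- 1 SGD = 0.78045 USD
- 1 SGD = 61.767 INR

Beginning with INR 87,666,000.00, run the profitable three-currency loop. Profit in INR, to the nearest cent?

Profitable loop is INR → USD → SGD → INR:
INR 87,666,000.00 ÷ 77.022 = USD 1,138,194.28
USD 1,138,194.28 ÷ 0.78045 = SGD 1,458,382.06
SGD 1,458,382.06 × 61.767 = INR 90,079,884.97
Profit = INR 90,079,884.97 − INR 87,666,000.00

Profit: INR 2,413,884.97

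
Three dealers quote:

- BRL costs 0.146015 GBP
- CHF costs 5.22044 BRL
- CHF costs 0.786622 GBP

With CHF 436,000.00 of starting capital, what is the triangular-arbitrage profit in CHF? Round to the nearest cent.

Profit: CHF 13,933.15

Profitable loop is CHF → GBP → BRL → CHF:
CHF 436,000.00 × 0.786622 = GBP 342,967.19
GBP 342,967.19 ÷ 0.146015 = BRL 2,348,849.04
BRL 2,348,849.04 ÷ 5.22044 = CHF 449,933.15
Profit = CHF 449,933.15 − CHF 436,000.00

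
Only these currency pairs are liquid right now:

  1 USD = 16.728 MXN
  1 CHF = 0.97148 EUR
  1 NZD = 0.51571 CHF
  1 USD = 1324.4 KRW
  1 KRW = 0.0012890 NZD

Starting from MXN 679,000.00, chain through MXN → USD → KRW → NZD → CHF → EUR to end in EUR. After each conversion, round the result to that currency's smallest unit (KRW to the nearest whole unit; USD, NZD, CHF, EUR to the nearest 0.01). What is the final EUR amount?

MXN 679,000.00 ÷ 16.728 = USD 40,590.63
USD 40,590.63 × 1324.4 = KRW 53,758,230
KRW 53,758,230 × 0.0012890 = NZD 69,294.36
NZD 69,294.36 × 0.51571 = CHF 35,735.79
CHF 35,735.79 × 0.97148 = EUR 34,716.61

EUR 34,716.61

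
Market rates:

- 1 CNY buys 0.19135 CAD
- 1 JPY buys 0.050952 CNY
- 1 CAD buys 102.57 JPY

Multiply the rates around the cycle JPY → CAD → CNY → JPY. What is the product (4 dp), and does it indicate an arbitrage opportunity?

Around JPY → CAD → CNY → JPY: 1 ÷ 102.57 ÷ 0.19135 ÷ 0.050952 = 0.999977
Product ≈ 1 (deviation 0.002%, within rounding noise).

1.0000 (no arbitrage)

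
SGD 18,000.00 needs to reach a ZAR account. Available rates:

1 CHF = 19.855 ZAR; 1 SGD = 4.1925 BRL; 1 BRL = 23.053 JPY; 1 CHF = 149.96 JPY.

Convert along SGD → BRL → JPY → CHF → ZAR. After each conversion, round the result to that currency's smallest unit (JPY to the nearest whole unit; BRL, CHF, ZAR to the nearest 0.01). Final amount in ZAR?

ZAR 230,339.05

SGD 18,000.00 × 4.1925 = BRL 75,465.00
BRL 75,465.00 × 23.053 = JPY 1,739,695
JPY 1,739,695 ÷ 149.96 = CHF 11,601.06
CHF 11,601.06 × 19.855 = ZAR 230,339.05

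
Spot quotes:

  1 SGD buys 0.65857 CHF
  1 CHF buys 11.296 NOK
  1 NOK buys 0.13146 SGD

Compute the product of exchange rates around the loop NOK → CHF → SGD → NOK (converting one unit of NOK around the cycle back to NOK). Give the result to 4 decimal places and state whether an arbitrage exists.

1.0225 (arbitrage exists)

Around NOK → CHF → SGD → NOK: 1 ÷ 11.296 ÷ 0.65857 ÷ 0.13146 = 1.022539
Product > 1; profitable direction is NOK → CHF → SGD → NOK.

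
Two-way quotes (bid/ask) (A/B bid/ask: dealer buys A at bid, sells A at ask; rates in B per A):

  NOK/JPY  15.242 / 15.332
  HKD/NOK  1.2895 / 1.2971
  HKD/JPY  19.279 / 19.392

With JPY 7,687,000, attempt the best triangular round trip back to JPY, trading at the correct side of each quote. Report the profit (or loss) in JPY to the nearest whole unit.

Net profit: JPY 104,079

Best loop JPY → HKD → NOK → JPY:
JPY 7,687,000 ÷ 19.392 (buy HKD at ask) = HKD 396,400.58
HKD 396,400.58 × 1.2895 (sell HKD at bid) = NOK 511,158.54
NOK 511,158.54 × 15.242 (sell NOK at bid) = JPY 7,791,079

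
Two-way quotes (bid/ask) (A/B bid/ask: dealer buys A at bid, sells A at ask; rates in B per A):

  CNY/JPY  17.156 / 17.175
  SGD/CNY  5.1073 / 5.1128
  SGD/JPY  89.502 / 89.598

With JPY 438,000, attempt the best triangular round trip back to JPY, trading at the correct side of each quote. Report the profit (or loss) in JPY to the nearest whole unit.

Best loop JPY → CNY → SGD → JPY:
JPY 438,000 ÷ 17.175 (buy CNY at ask) = CNY 25,502.18
CNY 25,502.18 ÷ 5.1128 (buy SGD at ask) = SGD 4,987.91
SGD 4,987.91 × 89.502 (sell SGD at bid) = JPY 446,428

Net profit: JPY 8,428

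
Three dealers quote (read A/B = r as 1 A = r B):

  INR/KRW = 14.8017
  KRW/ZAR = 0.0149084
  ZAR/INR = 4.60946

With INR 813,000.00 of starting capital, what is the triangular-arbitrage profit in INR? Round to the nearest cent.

Profit: INR 13,957.58

Profitable loop is INR → KRW → ZAR → INR:
INR 813,000.00 × 14.8017 = KRW 12,033,782
KRW 12,033,782 × 0.0149084 = ZAR 179,404.44
ZAR 179,404.44 × 4.60946 = INR 826,957.58
Profit = INR 826,957.58 − INR 813,000.00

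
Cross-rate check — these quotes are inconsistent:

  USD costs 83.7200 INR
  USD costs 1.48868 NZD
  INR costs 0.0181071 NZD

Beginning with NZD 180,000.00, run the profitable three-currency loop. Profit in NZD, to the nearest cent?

Profit: NZD 3,294.43

Profitable loop is NZD → USD → INR → NZD:
NZD 180,000.00 ÷ 1.48868 = USD 120,912.49
USD 120,912.49 × 83.7200 = INR 10,122,793.35
INR 10,122,793.35 × 0.0181071 = NZD 183,294.43
Profit = NZD 183,294.43 − NZD 180,000.00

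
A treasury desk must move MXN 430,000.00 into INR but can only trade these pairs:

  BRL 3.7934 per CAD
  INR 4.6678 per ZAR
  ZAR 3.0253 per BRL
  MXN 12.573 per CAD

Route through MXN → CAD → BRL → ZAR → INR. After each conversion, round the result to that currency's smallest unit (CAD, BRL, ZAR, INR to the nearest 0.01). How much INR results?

MXN 430,000.00 ÷ 12.573 = CAD 34,200.27
CAD 34,200.27 × 3.7934 = BRL 129,735.30
BRL 129,735.30 × 3.0253 = ZAR 392,488.20
ZAR 392,488.20 × 4.6678 = INR 1,832,056.42

INR 1,832,056.42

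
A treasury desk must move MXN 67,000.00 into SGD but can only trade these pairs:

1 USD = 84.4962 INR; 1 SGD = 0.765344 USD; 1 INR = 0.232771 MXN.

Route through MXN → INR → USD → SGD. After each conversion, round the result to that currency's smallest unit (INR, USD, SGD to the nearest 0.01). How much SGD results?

MXN 67,000.00 ÷ 0.232771 = INR 287,836.54
INR 287,836.54 ÷ 84.4962 = USD 3,406.50
USD 3,406.50 ÷ 0.765344 = SGD 4,450.94

SGD 4,450.94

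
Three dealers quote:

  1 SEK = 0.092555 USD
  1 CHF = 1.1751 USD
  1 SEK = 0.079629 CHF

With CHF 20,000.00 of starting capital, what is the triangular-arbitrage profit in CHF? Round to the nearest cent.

Profit: CHF 219.77

Profitable loop is CHF → USD → SEK → CHF:
CHF 20,000.00 × 1.1751 = USD 23,502.00
USD 23,502.00 ÷ 0.092555 = SEK 253,924.69
SEK 253,924.69 × 0.079629 = CHF 20,219.77
Profit = CHF 20,219.77 − CHF 20,000.00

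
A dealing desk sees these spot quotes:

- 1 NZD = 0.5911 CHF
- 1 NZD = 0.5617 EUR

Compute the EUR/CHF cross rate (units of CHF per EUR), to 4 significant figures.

EUR/CHF = 1.052

1 EUR ÷ 0.5617 = 1.78031 NZD
1.78031 NZD × 0.5911 = 1.05234 CHF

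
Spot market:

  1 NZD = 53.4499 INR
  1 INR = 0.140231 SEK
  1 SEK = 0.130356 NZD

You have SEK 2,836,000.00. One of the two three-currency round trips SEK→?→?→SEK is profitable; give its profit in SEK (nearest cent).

Profit: SEK 66,580.50

Profitable loop is SEK → INR → NZD → SEK:
SEK 2,836,000.00 ÷ 0.140231 = INR 20,223,773.63
INR 20,223,773.63 ÷ 53.4499 = NZD 378,368.78
NZD 378,368.78 ÷ 0.130356 = SEK 2,902,580.50
Profit = SEK 2,902,580.50 − SEK 2,836,000.00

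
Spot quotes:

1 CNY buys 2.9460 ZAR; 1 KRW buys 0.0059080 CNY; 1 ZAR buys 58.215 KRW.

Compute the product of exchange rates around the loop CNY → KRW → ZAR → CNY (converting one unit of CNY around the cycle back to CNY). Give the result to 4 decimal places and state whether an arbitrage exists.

Around CNY → KRW → ZAR → CNY: 1 ÷ 0.0059080 ÷ 58.215 ÷ 2.9460 = 0.986943
Product < 1; profitable direction is CNY → ZAR → KRW → CNY.

0.9869 (arbitrage exists)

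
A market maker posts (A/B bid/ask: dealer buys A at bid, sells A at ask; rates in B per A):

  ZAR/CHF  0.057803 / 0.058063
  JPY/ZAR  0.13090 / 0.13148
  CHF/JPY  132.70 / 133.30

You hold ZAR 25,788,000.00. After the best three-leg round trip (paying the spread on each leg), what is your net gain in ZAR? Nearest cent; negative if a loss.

Net profit: ZAR 104,775.75

Best loop ZAR → CHF → JPY → ZAR:
ZAR 25,788,000.00 × 0.057803 (sell ZAR at bid) = CHF 1,490,623.76
CHF 1,490,623.76 × 132.70 (sell CHF at bid) = JPY 197,805,773
JPY 197,805,773 × 0.13090 (sell JPY at bid) = ZAR 25,892,775.75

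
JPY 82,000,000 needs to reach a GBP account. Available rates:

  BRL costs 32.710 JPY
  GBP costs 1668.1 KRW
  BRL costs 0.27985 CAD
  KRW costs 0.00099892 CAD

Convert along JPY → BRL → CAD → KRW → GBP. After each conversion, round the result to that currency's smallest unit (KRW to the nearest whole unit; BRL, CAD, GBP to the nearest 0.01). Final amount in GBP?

GBP 421,023.00

JPY 82,000,000 ÷ 32.710 = BRL 2,506,878.63
BRL 2,506,878.63 × 0.27985 = CAD 701,549.98
CAD 701,549.98 ÷ 0.00099892 = KRW 702,308,473
KRW 702,308,473 ÷ 1668.1 = GBP 421,023.00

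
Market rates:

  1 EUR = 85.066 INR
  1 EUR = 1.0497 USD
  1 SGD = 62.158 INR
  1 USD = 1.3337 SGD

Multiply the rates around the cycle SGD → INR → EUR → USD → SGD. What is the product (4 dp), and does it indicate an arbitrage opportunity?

Around SGD → INR → EUR → USD → SGD: 1 × 62.158 ÷ 85.066 × 1.0497 × 1.3337 = 1.022973
Product > 1; profitable direction is SGD → INR → EUR → USD → SGD.

1.0230 (arbitrage exists)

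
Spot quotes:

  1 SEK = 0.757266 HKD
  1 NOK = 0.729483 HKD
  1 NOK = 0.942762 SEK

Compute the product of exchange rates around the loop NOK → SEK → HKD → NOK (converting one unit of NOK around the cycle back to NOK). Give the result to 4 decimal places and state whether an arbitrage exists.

0.9787 (arbitrage exists)

Around NOK → SEK → HKD → NOK: 1 × 0.942762 × 0.757266 ÷ 0.729483 = 0.978668
Product < 1; profitable direction is NOK → HKD → SEK → NOK.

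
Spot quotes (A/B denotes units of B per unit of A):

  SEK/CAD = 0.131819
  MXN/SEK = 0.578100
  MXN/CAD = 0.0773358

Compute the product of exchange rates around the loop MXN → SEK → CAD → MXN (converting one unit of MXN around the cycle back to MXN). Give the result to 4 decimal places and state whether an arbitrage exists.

Around MXN → SEK → CAD → MXN: 1 × 0.578100 × 0.131819 ÷ 0.0773358 = 0.985372
Product < 1; profitable direction is MXN → CAD → SEK → MXN.

0.9854 (arbitrage exists)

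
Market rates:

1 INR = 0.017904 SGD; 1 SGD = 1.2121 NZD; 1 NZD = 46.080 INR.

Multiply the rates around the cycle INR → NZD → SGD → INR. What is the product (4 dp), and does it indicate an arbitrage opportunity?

Around INR → NZD → SGD → INR: 1 ÷ 46.080 ÷ 1.2121 ÷ 0.017904 = 0.999998
Product ≈ 1 (deviation 0.000%, within rounding noise).

1.0000 (no arbitrage)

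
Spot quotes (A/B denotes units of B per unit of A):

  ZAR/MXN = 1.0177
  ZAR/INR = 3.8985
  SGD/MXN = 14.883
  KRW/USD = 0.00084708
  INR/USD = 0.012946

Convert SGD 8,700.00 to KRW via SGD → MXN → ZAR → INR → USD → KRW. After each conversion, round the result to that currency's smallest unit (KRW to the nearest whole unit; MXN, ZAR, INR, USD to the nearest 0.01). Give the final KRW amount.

KRW 7,580,512

SGD 8,700.00 × 14.883 = MXN 129,482.10
MXN 129,482.10 ÷ 1.0177 = ZAR 127,230.13
ZAR 127,230.13 × 3.8985 = INR 496,006.66
INR 496,006.66 × 0.012946 = USD 6,421.30
USD 6,421.30 ÷ 0.00084708 = KRW 7,580,512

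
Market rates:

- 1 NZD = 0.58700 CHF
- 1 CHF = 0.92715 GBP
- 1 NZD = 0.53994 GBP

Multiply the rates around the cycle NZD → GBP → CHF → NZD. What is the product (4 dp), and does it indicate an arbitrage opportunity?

Around NZD → GBP → CHF → NZD: 1 × 0.53994 ÷ 0.92715 ÷ 0.58700 = 0.992104
Product < 1; profitable direction is NZD → CHF → GBP → NZD.

0.9921 (arbitrage exists)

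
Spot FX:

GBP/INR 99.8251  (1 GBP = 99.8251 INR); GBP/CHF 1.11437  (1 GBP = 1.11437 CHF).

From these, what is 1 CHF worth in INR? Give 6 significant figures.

CHF/INR = 89.5799

1 CHF ÷ 1.11437 = 0.897368 GBP
0.897368 GBP × 99.8251 = 89.5799 INR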